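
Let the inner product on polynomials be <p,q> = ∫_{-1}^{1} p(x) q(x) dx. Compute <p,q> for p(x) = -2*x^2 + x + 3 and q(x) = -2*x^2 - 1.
<p,q> = -106/15

Expand the product: p(x)·q(x) = 4*x^4 - 2*x^3 - 4*x^2 - x - 3.
∫_{-1}^{1} of each monomial x^k gives [2/(k+1) if k even, 0 if k odd]. Integrating term-by-term (or equivalently evaluating the antiderivative F(x) = 4*x^5/5 - x^4/2 - 4*x^3/3 - x^2/2 - 3*x at the endpoints):
  F(1) − F(−1) = -68/15 − (38/15) = -106/15.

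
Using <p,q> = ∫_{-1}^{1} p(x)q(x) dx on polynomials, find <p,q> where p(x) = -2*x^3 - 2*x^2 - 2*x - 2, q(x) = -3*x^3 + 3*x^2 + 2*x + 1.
<p,q> = -416/35

Expand the product: p(x)·q(x) = 6*x^6 - 4*x^4 - 6*x^3 - 12*x^2 - 6*x - 2.
∫_{-1}^{1} of each monomial x^k gives [2/(k+1) if k even, 0 if k odd]. Integrating term-by-term (or equivalently evaluating the antiderivative F(x) = 6*x^7/7 - 4*x^5/5 - 3*x^4/2 - 4*x^3 - 3*x^2 - 2*x at the endpoints):
  F(1) − F(−1) = -731/70 − (101/70) = -416/35.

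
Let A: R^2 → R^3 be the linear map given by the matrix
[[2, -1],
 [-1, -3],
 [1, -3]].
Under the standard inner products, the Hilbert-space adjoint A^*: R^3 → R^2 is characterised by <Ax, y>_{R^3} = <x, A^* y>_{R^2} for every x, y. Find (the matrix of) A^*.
A^* = A^T =
[[2, -1, 1],
 [-1, -3, -3]]

For real matrices with standard dot products, the defining identity <Ax, y> = <x, A^* y> gives (Ax)^T y = x^T (A^*) y, i.e. x^T A^T y = x^T (A^*) y. Since this holds for all x, y, we must have A^* = A^T. Therefore
A^* =
[[2, -1, 1],
 [-1, -3, -3]].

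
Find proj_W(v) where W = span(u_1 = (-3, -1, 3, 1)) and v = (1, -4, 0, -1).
proj_W(v) = (0, 0, 0, 0)

Set up U = [u_1 | ... | u_1] ∈ R^(4×1). The projector onto W = col(U) is P = U (U^T U)^(-1) U^T.
Compute U^T U =
  [20],
and U^T v = (0).
Solve U^T U · c = U^T v for the coefficients: c = (0). The projection is proj_W(v) = U c.
Check: (v - proj_W(v)) · u_1 = 0  (should be 0).
Result: proj_W(v) = (0, 0, 0, 0).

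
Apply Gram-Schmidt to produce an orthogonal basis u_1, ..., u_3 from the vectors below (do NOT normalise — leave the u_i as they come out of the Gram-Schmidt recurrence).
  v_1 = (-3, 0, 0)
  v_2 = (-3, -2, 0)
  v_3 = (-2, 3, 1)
Orthogonal basis:
  u_1 = (-3, 0, 0)
  u_2 = (0, -2, 0)
  u_3 = (0, 0, 1)

Apply the Gram-Schmidt recurrence
  u_1 = v_1
  u_i = v_i − Σ_{j<i} ((v_i · u_j) / (u_j · u_j)) · u_j.

Step by step this gives:
  u_1 = (-3, 0, 0)
  u_2 = (0, -2, 0)
  u_3 = (0, 0, 1)

Orthogonality check:
  u_2 · u_1 = 0 (should be 0)
  u_3 · u_1 = 0 (should be 0)
  u_3 · u_2 = 0 (should be 0)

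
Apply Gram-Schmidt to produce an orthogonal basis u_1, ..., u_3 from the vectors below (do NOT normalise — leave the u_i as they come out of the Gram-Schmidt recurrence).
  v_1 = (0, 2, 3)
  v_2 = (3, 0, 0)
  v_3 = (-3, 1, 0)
Orthogonal basis:
  u_1 = (0, 2, 3)
  u_2 = (3, 0, 0)
  u_3 = (0, 9/13, -6/13)

Apply the Gram-Schmidt recurrence
  u_1 = v_1
  u_i = v_i − Σ_{j<i} ((v_i · u_j) / (u_j · u_j)) · u_j.

Step by step this gives:
  u_1 = (0, 2, 3)
  u_2 = (3, 0, 0)
  u_3 = (0, 9/13, -6/13)

Orthogonality check:
  u_2 · u_1 = 0 (should be 0)
  u_3 · u_1 = 0 (should be 0)
  u_3 · u_2 = 0 (should be 0)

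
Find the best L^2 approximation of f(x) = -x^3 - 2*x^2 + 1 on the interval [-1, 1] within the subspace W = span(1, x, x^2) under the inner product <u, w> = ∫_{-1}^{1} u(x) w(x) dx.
g(x) = -2*x^2 - 3*x/5 + 1

The best approximation g ∈ W is the orthogonal projection of f onto W. Writing g = a_0 + a_1 x + a_2 x^2, the coefficients solve the normal equations G · a = b where
  G_{ij} = <φ_i, φ_j> and b_i = <f, φ_i>, with φ_0 = 1, φ_1 = x, φ_2 = x^2.
G =
  [2, 0, 2/3]
  [0, 2/3, 0]
  [2/3, 0, 2/5],
b = (2/3, -2/5, -2/15).
Solving gives a_0 = 1, a_1 = -3/5, a_2 = -2, so
  g(x) = -2*x^2 - 3*x/5 + 1.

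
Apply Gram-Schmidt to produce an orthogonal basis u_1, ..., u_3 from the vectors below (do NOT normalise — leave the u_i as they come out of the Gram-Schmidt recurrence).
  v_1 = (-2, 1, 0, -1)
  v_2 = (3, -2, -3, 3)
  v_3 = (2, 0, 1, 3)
Orthogonal basis:
  u_1 = (-2, 1, 0, -1)
  u_2 = (-2/3, -1/6, -3, 7/6)
  u_3 = (-5/13, 15/13, 10/13, 25/13)

Apply the Gram-Schmidt recurrence
  u_1 = v_1
  u_i = v_i − Σ_{j<i} ((v_i · u_j) / (u_j · u_j)) · u_j.

Step by step this gives:
  u_1 = (-2, 1, 0, -1)
  u_2 = (-2/3, -1/6, -3, 7/6)
  u_3 = (-5/13, 15/13, 10/13, 25/13)

Orthogonality check:
  u_2 · u_1 = 0 (should be 0)
  u_3 · u_1 = 0 (should be 0)
  u_3 · u_2 = 0 (should be 0)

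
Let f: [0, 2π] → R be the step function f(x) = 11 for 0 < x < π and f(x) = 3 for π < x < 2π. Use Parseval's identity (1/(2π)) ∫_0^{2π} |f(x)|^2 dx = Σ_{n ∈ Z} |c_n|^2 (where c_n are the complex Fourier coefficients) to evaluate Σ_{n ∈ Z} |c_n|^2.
Σ |c_n|^2 = 65

Parseval equates the L^2 energy of f (normalised by 1/(2π)) with the ℓ^2 sum of its Fourier coefficients: (1/(2π)) ∫_0^{2π} |f|^2 = Σ |c_n|^2.
Compute the left side: (1/(2π)) [∫_0^π 11^2 dx + ∫_π^{2π} 3^2 dx] = (1/(2π)) · (121π + 9π) = (121 + 9)/2 = 65.
So Σ_{n ∈ Z} |c_n|^2 = 65.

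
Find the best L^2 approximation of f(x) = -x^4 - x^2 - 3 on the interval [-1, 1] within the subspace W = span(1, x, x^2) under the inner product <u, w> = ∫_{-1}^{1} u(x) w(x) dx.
g(x) = -13*x^2/7 - 102/35

The best approximation g ∈ W is the orthogonal projection of f onto W. Writing g = a_0 + a_1 x + a_2 x^2, the coefficients solve the normal equations G · a = b where
  G_{ij} = <φ_i, φ_j> and b_i = <f, φ_i>, with φ_0 = 1, φ_1 = x, φ_2 = x^2.
G =
  [2, 0, 2/3]
  [0, 2/3, 0]
  [2/3, 0, 2/5],
b = (-106/15, 0, -94/35).
Solving gives a_0 = -102/35, a_1 = 0, a_2 = -13/7, so
  g(x) = -13*x^2/7 - 102/35.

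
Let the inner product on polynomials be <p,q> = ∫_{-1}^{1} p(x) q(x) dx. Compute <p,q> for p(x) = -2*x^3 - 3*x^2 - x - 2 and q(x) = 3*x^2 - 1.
<p,q> = -8/5

Expand the product: p(x)·q(x) = -6*x^5 - 9*x^4 - x^3 - 3*x^2 + x + 2.
∫_{-1}^{1} of each monomial x^k gives [2/(k+1) if k even, 0 if k odd]. Integrating term-by-term (or equivalently evaluating the antiderivative F(x) = -x^6 - 9*x^5/5 - x^4/4 - x^3 + x^2/2 + 2*x at the endpoints):
  F(1) − F(−1) = -31/20 − (1/20) = -8/5.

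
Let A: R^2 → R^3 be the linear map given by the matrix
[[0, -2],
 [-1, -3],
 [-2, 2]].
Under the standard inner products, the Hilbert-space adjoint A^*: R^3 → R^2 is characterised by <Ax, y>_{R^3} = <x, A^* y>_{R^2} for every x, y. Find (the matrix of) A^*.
A^* = A^T =
[[0, -1, -2],
 [-2, -3, 2]]

For real matrices with standard dot products, the defining identity <Ax, y> = <x, A^* y> gives (Ax)^T y = x^T (A^*) y, i.e. x^T A^T y = x^T (A^*) y. Since this holds for all x, y, we must have A^* = A^T. Therefore
A^* =
[[0, -1, -2],
 [-2, -3, 2]].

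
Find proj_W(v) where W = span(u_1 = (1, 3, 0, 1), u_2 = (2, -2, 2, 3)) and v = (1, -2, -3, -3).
proj_W(v) = (-17/10, -317/230, -107/115, -249/115)

Set up U = [u_1 | ... | u_2] ∈ R^(4×2). The projector onto W = col(U) is P = U (U^T U)^(-1) U^T.
Compute U^T U =
  [11, -1]
  [-1, 21],
and U^T v = (-8, -9).
Solve U^T U · c = U^T v for the coefficients: c = (-177/230, -107/230). The projection is proj_W(v) = U c.
Check: (v - proj_W(v)) · u_1 = 0  (should be 0).
Check: (v - proj_W(v)) · u_2 = 0  (should be 0).
Result: proj_W(v) = (-17/10, -317/230, -107/115, -249/115).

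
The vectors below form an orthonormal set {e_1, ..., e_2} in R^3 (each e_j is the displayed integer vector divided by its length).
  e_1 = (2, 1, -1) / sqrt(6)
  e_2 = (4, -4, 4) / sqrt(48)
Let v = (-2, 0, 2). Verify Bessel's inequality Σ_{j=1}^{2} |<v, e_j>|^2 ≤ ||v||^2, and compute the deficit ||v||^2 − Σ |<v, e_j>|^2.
Σ |<v, e_j>|^2 = 6; ||v||^2 = 8; deficit = 2

Write each e_j = u_j / sqrt(<u_j, u_j>) where u_j is the displayed integer vector. Then <v, e_j> = <v, u_j> / sqrt(<u_j, u_j>), so |<v, e_j>|^2 = <v, u_j>^2 / <u_j, u_j>.
Coefficients: <v, e_1> = -6/sqrt(6), <v, e_2> = 0/sqrt(48).
Square and sum: Σ |<v, e_j>|^2 = 6.
Compute ||v||^2 = v·v = 8.
Deficit = 8 − 6 = 2 ≥ 0, confirming Bessel's inequality. (The deficit equals ||v − Σ <v,e_j> e_j||^2, the squared distance from v to span{e_j}.)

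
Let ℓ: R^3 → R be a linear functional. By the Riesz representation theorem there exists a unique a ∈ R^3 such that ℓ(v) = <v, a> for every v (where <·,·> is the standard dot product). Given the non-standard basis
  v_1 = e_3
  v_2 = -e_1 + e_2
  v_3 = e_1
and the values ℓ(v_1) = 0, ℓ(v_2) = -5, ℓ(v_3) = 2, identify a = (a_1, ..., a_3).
a = (2, -3, 0)

Write a = (a_1, ..., a_3) in the standard basis. For each basis vector v_i, ℓ(v_i) = <v_i, a> is a linear equation in the a_j's. Collect the n equations into a matrix system V a = ℓ, where row i of V is v_i (expressed in the standard basis). Since V is invertible (lower-triangular with 1s on the diagonal, up to permutation), solve by back-substitution:
  V =
[[0, 0, 1],
 [-1, 1, 0],
 [1, 0, 0]]
  V a = (0, -5, 2)
Solving gives a = (2, -3, 0).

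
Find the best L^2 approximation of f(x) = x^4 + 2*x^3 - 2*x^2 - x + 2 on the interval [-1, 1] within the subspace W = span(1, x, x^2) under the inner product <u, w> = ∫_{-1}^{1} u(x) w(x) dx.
g(x) = -8*x^2/7 + x/5 + 67/35

The best approximation g ∈ W is the orthogonal projection of f onto W. Writing g = a_0 + a_1 x + a_2 x^2, the coefficients solve the normal equations G · a = b where
  G_{ij} = <φ_i, φ_j> and b_i = <f, φ_i>, with φ_0 = 1, φ_1 = x, φ_2 = x^2.
G =
  [2, 0, 2/3]
  [0, 2/3, 0]
  [2/3, 0, 2/5],
b = (46/15, 2/15, 86/105).
Solving gives a_0 = 67/35, a_1 = 1/5, a_2 = -8/7, so
  g(x) = -8*x^2/7 + x/5 + 67/35.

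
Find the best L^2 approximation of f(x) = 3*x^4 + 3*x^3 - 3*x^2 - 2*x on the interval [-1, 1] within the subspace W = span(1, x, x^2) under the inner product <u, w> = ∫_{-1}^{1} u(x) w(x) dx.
g(x) = -3*x^2/7 - x/5 - 9/35

The best approximation g ∈ W is the orthogonal projection of f onto W. Writing g = a_0 + a_1 x + a_2 x^2, the coefficients solve the normal equations G · a = b where
  G_{ij} = <φ_i, φ_j> and b_i = <f, φ_i>, with φ_0 = 1, φ_1 = x, φ_2 = x^2.
G =
  [2, 0, 2/3]
  [0, 2/3, 0]
  [2/3, 0, 2/5],
b = (-4/5, -2/15, -12/35).
Solving gives a_0 = -9/35, a_1 = -1/5, a_2 = -3/7, so
  g(x) = -3*x^2/7 - x/5 - 9/35.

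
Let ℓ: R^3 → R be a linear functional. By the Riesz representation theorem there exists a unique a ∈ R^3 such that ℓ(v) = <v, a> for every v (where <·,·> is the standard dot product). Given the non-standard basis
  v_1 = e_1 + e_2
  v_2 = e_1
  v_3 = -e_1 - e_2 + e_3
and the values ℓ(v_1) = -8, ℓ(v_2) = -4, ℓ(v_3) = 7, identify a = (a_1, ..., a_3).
a = (-4, -4, -1)

Write a = (a_1, ..., a_3) in the standard basis. For each basis vector v_i, ℓ(v_i) = <v_i, a> is a linear equation in the a_j's. Collect the n equations into a matrix system V a = ℓ, where row i of V is v_i (expressed in the standard basis). Since V is invertible (lower-triangular with 1s on the diagonal, up to permutation), solve by back-substitution:
  V =
[[1, 1, 0],
 [1, 0, 0],
 [-1, -1, 1]]
  V a = (-8, -4, 7)
Solving gives a = (-4, -4, -1).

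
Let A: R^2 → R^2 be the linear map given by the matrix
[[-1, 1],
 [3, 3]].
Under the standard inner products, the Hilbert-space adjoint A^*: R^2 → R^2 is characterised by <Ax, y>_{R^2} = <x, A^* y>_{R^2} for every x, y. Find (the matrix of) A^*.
A^* = A^T =
[[-1, 3],
 [1, 3]]

For real matrices with standard dot products, the defining identity <Ax, y> = <x, A^* y> gives (Ax)^T y = x^T (A^*) y, i.e. x^T A^T y = x^T (A^*) y. Since this holds for all x, y, we must have A^* = A^T. Therefore
A^* =
[[-1, 3],
 [1, 3]].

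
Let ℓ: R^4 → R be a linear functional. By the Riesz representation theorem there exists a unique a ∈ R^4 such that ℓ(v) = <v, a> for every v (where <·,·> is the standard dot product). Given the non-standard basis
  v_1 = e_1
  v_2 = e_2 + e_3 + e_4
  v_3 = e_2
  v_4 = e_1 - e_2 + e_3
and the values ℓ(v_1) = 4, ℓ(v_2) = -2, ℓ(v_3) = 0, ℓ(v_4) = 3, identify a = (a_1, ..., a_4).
a = (4, 0, -1, -1)

Write a = (a_1, ..., a_4) in the standard basis. For each basis vector v_i, ℓ(v_i) = <v_i, a> is a linear equation in the a_j's. Collect the n equations into a matrix system V a = ℓ, where row i of V is v_i (expressed in the standard basis). Since V is invertible (lower-triangular with 1s on the diagonal, up to permutation), solve by back-substitution:
  V =
[[1, 0, 0, 0],
 [0, 1, 1, 1],
 [0, 1, 0, 0],
 [1, -1, 1, 0]]
  V a = (4, -2, 0, 3)
Solving gives a = (4, 0, -1, -1).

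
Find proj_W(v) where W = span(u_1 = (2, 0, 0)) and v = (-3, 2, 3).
proj_W(v) = (-3, 0, 0)

Set up U = [u_1 | ... | u_1] ∈ R^(3×1). The projector onto W = col(U) is P = U (U^T U)^(-1) U^T.
Compute U^T U =
  [4],
and U^T v = (-6).
Solve U^T U · c = U^T v for the coefficients: c = (-3/2). The projection is proj_W(v) = U c.
Check: (v - proj_W(v)) · u_1 = 0  (should be 0).
Result: proj_W(v) = (-3, 0, 0).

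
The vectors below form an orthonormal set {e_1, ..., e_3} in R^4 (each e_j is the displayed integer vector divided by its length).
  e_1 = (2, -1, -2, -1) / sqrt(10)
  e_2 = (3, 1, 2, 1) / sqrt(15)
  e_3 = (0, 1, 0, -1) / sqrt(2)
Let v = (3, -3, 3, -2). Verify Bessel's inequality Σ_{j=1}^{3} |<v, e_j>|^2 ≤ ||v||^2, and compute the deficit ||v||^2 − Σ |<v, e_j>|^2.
Σ |<v, e_j>|^2 = 29/3; ||v||^2 = 31; deficit = 64/3

Write each e_j = u_j / sqrt(<u_j, u_j>) where u_j is the displayed integer vector. Then <v, e_j> = <v, u_j> / sqrt(<u_j, u_j>), so |<v, e_j>|^2 = <v, u_j>^2 / <u_j, u_j>.
Coefficients: <v, e_1> = 5/sqrt(10), <v, e_2> = 10/sqrt(15), <v, e_3> = -1/sqrt(2).
Square and sum: Σ |<v, e_j>|^2 = 29/3.
Compute ||v||^2 = v·v = 31.
Deficit = 31 − 29/3 = 64/3 ≥ 0, confirming Bessel's inequality. (The deficit equals ||v − Σ <v,e_j> e_j||^2, the squared distance from v to span{e_j}.)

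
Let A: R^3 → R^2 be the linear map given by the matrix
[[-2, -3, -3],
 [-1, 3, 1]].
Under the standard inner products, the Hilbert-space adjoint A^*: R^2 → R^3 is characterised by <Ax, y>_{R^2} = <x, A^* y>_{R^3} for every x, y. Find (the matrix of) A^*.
A^* = A^T =
[[-2, -1],
 [-3, 3],
 [-3, 1]]

For real matrices with standard dot products, the defining identity <Ax, y> = <x, A^* y> gives (Ax)^T y = x^T (A^*) y, i.e. x^T A^T y = x^T (A^*) y. Since this holds for all x, y, we must have A^* = A^T. Therefore
A^* =
[[-2, -1],
 [-3, 3],
 [-3, 1]].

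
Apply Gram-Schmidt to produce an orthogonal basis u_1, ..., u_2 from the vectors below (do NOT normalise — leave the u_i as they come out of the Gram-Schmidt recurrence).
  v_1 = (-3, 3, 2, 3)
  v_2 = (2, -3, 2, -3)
Orthogonal basis:
  u_1 = (-3, 3, 2, 3)
  u_2 = (2/31, -33/31, 102/31, -33/31)

Apply the Gram-Schmidt recurrence
  u_1 = v_1
  u_i = v_i − Σ_{j<i} ((v_i · u_j) / (u_j · u_j)) · u_j.

Step by step this gives:
  u_1 = (-3, 3, 2, 3)
  u_2 = (2/31, -33/31, 102/31, -33/31)

Orthogonality check:
  u_2 · u_1 = 0 (should be 0)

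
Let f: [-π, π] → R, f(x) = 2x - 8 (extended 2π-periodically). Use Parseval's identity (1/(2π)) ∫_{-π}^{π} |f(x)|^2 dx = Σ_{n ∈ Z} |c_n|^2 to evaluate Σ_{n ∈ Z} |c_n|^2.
Σ |c_n|^2 = 4π^2/3 + 64

Expand and integrate term by term over [-π, π]:
  ∫ (2x)^2 dx = 4·(2π^3/3); ∫ 2·2·(-8)·x dx = 0 (odd integrand); ∫ (-8)^2 dx = 64·2π.
So (1/(2π)) ∫_{-π}^{π} (2x - 8)^2 dx = 4π^2/3 + 64 = 4π^2/3 + 64.
Parseval ⇒ Σ |c_n|^2 = 4π^2/3 + 64.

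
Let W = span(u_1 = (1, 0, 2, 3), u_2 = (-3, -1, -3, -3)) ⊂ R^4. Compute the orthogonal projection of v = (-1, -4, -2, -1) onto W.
proj_W(v) = (-44/17, -20/17, -28/17, -12/17)

Set up U = [u_1 | ... | u_2] ∈ R^(4×2). The projector onto W = col(U) is P = U (U^T U)^(-1) U^T.
Compute U^T U =
  [14, -18]
  [-18, 28],
and U^T v = (-8, 16).
Solve U^T U · c = U^T v for the coefficients: c = (16/17, 20/17). The projection is proj_W(v) = U c.
Check: (v - proj_W(v)) · u_1 = 0  (should be 0).
Check: (v - proj_W(v)) · u_2 = 0  (should be 0).
Result: proj_W(v) = (-44/17, -20/17, -28/17, -12/17).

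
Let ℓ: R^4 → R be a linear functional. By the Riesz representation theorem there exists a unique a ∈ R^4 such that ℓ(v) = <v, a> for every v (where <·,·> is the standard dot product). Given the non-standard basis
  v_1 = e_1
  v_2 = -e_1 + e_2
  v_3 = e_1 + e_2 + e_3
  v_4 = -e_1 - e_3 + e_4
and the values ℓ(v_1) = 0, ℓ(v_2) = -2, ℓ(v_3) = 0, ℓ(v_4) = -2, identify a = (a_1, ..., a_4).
a = (0, -2, 2, 0)

Write a = (a_1, ..., a_4) in the standard basis. For each basis vector v_i, ℓ(v_i) = <v_i, a> is a linear equation in the a_j's. Collect the n equations into a matrix system V a = ℓ, where row i of V is v_i (expressed in the standard basis). Since V is invertible (lower-triangular with 1s on the diagonal, up to permutation), solve by back-substitution:
  V =
[[1, 0, 0, 0],
 [-1, 1, 0, 0],
 [1, 1, 1, 0],
 [-1, 0, -1, 1]]
  V a = (0, -2, 0, -2)
Solving gives a = (0, -2, 2, 0).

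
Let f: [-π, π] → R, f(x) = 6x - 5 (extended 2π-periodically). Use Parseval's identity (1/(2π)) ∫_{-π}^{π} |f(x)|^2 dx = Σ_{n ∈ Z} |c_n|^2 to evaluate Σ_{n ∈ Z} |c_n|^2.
Σ |c_n|^2 = 12π^2 + 25

Expand and integrate term by term over [-π, π]:
  ∫ (6x)^2 dx = 36·(2π^3/3); ∫ 2·6·(-5)·x dx = 0 (odd integrand); ∫ (-5)^2 dx = 25·2π.
So (1/(2π)) ∫_{-π}^{π} (6x - 5)^2 dx = 36π^2/3 + 25 = 12π^2 + 25.
Parseval ⇒ Σ |c_n|^2 = 12π^2 + 25.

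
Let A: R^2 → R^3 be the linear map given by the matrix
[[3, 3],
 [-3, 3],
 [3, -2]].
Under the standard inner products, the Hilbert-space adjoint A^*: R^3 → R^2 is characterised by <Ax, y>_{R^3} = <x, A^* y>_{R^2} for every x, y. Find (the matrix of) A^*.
A^* = A^T =
[[3, -3, 3],
 [3, 3, -2]]

For real matrices with standard dot products, the defining identity <Ax, y> = <x, A^* y> gives (Ax)^T y = x^T (A^*) y, i.e. x^T A^T y = x^T (A^*) y. Since this holds for all x, y, we must have A^* = A^T. Therefore
A^* =
[[3, -3, 3],
 [3, 3, -2]].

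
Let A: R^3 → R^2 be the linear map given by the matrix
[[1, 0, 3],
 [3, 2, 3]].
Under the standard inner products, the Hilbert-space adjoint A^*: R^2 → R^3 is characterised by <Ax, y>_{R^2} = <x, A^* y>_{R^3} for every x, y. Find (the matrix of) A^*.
A^* = A^T =
[[1, 3],
 [0, 2],
 [3, 3]]

For real matrices with standard dot products, the defining identity <Ax, y> = <x, A^* y> gives (Ax)^T y = x^T (A^*) y, i.e. x^T A^T y = x^T (A^*) y. Since this holds for all x, y, we must have A^* = A^T. Therefore
A^* =
[[1, 3],
 [0, 2],
 [3, 3]].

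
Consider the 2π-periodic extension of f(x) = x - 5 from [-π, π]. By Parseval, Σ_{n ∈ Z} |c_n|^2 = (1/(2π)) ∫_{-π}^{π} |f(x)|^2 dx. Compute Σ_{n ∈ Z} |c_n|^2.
Σ |c_n|^2 = π^2/3 + 25

Expand and integrate term by term over [-π, π]:
  ∫ (x)^2 dx = 1·(2π^3/3); ∫ 2·1·(-5)·x dx = 0 (odd integrand); ∫ (-5)^2 dx = 25·2π.
So (1/(2π)) ∫_{-π}^{π} (x - 5)^2 dx = 1π^2/3 + 25 = π^2/3 + 25.
Parseval ⇒ Σ |c_n|^2 = π^2/3 + 25.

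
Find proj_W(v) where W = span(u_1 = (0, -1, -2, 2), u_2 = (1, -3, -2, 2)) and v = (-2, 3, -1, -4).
proj_W(v) = (-54/41, 137/41, 58/41, -58/41)

Set up U = [u_1 | ... | u_2] ∈ R^(4×2). The projector onto W = col(U) is P = U (U^T U)^(-1) U^T.
Compute U^T U =
  [9, 11]
  [11, 18],
and U^T v = (-9, -17).
Solve U^T U · c = U^T v for the coefficients: c = (25/41, -54/41). The projection is proj_W(v) = U c.
Check: (v - proj_W(v)) · u_1 = 0  (should be 0).
Check: (v - proj_W(v)) · u_2 = 0  (should be 0).
Result: proj_W(v) = (-54/41, 137/41, 58/41, -58/41).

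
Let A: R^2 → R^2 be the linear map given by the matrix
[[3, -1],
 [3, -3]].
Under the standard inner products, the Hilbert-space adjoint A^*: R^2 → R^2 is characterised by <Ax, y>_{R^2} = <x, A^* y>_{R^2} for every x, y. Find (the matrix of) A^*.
A^* = A^T =
[[3, 3],
 [-1, -3]]

For real matrices with standard dot products, the defining identity <Ax, y> = <x, A^* y> gives (Ax)^T y = x^T (A^*) y, i.e. x^T A^T y = x^T (A^*) y. Since this holds for all x, y, we must have A^* = A^T. Therefore
A^* =
[[3, 3],
 [-1, -3]].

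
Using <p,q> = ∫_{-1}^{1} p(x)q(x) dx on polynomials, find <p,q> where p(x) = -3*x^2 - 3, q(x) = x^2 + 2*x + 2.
<p,q> = -96/5

Expand the product: p(x)·q(x) = -3*x^4 - 6*x^3 - 9*x^2 - 6*x - 6.
∫_{-1}^{1} of each monomial x^k gives [2/(k+1) if k even, 0 if k odd]. Integrating term-by-term (or equivalently evaluating the antiderivative F(x) = -3*x^5/5 - 3*x^4/2 - 3*x^3 - 3*x^2 - 6*x at the endpoints):
  F(1) − F(−1) = -141/10 − (51/10) = -96/5.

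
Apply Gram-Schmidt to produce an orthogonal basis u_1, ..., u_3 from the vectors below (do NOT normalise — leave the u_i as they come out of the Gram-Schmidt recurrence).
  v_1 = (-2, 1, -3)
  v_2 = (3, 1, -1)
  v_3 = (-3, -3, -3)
Orthogonal basis:
  u_1 = (-2, 1, -3)
  u_2 = (19/7, 8/7, -10/7)
  u_3 = (14/25, -77/25, -7/5)

Apply the Gram-Schmidt recurrence
  u_1 = v_1
  u_i = v_i − Σ_{j<i} ((v_i · u_j) / (u_j · u_j)) · u_j.

Step by step this gives:
  u_1 = (-2, 1, -3)
  u_2 = (19/7, 8/7, -10/7)
  u_3 = (14/25, -77/25, -7/5)

Orthogonality check:
  u_2 · u_1 = 0 (should be 0)
  u_3 · u_1 = 0 (should be 0)
  u_3 · u_2 = 0 (should be 0)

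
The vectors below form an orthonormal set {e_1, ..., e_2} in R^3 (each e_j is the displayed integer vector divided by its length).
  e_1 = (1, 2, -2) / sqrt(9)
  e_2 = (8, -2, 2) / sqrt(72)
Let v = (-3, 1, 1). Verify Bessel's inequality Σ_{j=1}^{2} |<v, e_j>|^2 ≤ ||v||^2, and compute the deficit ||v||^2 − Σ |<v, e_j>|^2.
Σ |<v, e_j>|^2 = 9; ||v||^2 = 11; deficit = 2

Write each e_j = u_j / sqrt(<u_j, u_j>) where u_j is the displayed integer vector. Then <v, e_j> = <v, u_j> / sqrt(<u_j, u_j>), so |<v, e_j>|^2 = <v, u_j>^2 / <u_j, u_j>.
Coefficients: <v, e_1> = -3/sqrt(9), <v, e_2> = -24/sqrt(72).
Square and sum: Σ |<v, e_j>|^2 = 9.
Compute ||v||^2 = v·v = 11.
Deficit = 11 − 9 = 2 ≥ 0, confirming Bessel's inequality. (The deficit equals ||v − Σ <v,e_j> e_j||^2, the squared distance from v to span{e_j}.)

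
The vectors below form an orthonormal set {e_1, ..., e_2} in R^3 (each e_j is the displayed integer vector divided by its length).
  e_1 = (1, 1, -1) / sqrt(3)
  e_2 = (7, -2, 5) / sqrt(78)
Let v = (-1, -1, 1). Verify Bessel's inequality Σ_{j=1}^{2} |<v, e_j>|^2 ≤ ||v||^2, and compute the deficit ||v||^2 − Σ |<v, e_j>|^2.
Σ |<v, e_j>|^2 = 3; ||v||^2 = 3; deficit = 0

Write each e_j = u_j / sqrt(<u_j, u_j>) where u_j is the displayed integer vector. Then <v, e_j> = <v, u_j> / sqrt(<u_j, u_j>), so |<v, e_j>|^2 = <v, u_j>^2 / <u_j, u_j>.
Coefficients: <v, e_1> = -3/sqrt(3), <v, e_2> = 0/sqrt(78).
Square and sum: Σ |<v, e_j>|^2 = 3.
Compute ||v||^2 = v·v = 3.
Deficit = 3 − 3 = 0 ≥ 0, confirming Bessel's inequality. (The deficit equals ||v − Σ <v,e_j> e_j||^2, the squared distance from v to span{e_j}.)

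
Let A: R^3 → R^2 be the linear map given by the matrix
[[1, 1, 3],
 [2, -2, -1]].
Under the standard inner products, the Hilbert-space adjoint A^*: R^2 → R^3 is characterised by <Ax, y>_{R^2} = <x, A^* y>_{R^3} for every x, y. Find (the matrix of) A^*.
A^* = A^T =
[[1, 2],
 [1, -2],
 [3, -1]]

For real matrices with standard dot products, the defining identity <Ax, y> = <x, A^* y> gives (Ax)^T y = x^T (A^*) y, i.e. x^T A^T y = x^T (A^*) y. Since this holds for all x, y, we must have A^* = A^T. Therefore
A^* =
[[1, 2],
 [1, -2],
 [3, -1]].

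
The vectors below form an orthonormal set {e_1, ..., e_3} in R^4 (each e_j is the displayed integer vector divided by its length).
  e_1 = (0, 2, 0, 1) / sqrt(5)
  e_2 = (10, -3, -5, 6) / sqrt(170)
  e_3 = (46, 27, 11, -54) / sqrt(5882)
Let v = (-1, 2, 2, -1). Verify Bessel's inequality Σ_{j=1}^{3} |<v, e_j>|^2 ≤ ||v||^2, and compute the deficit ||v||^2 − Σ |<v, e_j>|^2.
Σ |<v, e_j>|^2 = 1561/173; ||v||^2 = 10; deficit = 169/173

Write each e_j = u_j / sqrt(<u_j, u_j>) where u_j is the displayed integer vector. Then <v, e_j> = <v, u_j> / sqrt(<u_j, u_j>), so |<v, e_j>|^2 = <v, u_j>^2 / <u_j, u_j>.
Coefficients: <v, e_1> = 3/sqrt(5), <v, e_2> = -32/sqrt(170), <v, e_3> = 84/sqrt(5882).
Square and sum: Σ |<v, e_j>|^2 = 1561/173.
Compute ||v||^2 = v·v = 10.
Deficit = 10 − 1561/173 = 169/173 ≥ 0, confirming Bessel's inequality. (The deficit equals ||v − Σ <v,e_j> e_j||^2, the squared distance from v to span{e_j}.)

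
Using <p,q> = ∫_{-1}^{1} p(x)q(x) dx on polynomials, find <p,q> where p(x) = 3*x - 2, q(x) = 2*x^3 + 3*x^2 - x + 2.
<p,q> = -58/5

Expand the product: p(x)·q(x) = 6*x^4 + 5*x^3 - 9*x^2 + 8*x - 4.
∫_{-1}^{1} of each monomial x^k gives [2/(k+1) if k even, 0 if k odd]. Integrating term-by-term (or equivalently evaluating the antiderivative F(x) = 6*x^5/5 + 5*x^4/4 - 3*x^3 + 4*x^2 - 4*x at the endpoints):
  F(1) − F(−1) = -11/20 − (221/20) = -58/5.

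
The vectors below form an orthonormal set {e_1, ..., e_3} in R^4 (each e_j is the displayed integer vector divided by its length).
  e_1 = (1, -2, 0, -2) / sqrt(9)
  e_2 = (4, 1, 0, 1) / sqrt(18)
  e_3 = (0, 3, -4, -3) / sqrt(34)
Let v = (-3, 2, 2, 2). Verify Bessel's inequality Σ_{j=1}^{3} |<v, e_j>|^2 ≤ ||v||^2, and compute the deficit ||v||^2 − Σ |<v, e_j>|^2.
Σ |<v, e_j>|^2 = 321/17; ||v||^2 = 21; deficit = 36/17

Write each e_j = u_j / sqrt(<u_j, u_j>) where u_j is the displayed integer vector. Then <v, e_j> = <v, u_j> / sqrt(<u_j, u_j>), so |<v, e_j>|^2 = <v, u_j>^2 / <u_j, u_j>.
Coefficients: <v, e_1> = -11/sqrt(9), <v, e_2> = -8/sqrt(18), <v, e_3> = -8/sqrt(34).
Square and sum: Σ |<v, e_j>|^2 = 321/17.
Compute ||v||^2 = v·v = 21.
Deficit = 21 − 321/17 = 36/17 ≥ 0, confirming Bessel's inequality. (The deficit equals ||v − Σ <v,e_j> e_j||^2, the squared distance from v to span{e_j}.)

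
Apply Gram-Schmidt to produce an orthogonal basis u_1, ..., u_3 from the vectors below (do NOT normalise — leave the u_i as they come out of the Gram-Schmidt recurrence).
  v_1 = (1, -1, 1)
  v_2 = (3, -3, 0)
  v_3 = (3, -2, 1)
Orthogonal basis:
  u_1 = (1, -1, 1)
  u_2 = (1, -1, -2)
  u_3 = (1/2, 1/2, 0)

Apply the Gram-Schmidt recurrence
  u_1 = v_1
  u_i = v_i − Σ_{j<i} ((v_i · u_j) / (u_j · u_j)) · u_j.

Step by step this gives:
  u_1 = (1, -1, 1)
  u_2 = (1, -1, -2)
  u_3 = (1/2, 1/2, 0)

Orthogonality check:
  u_2 · u_1 = 0 (should be 0)
  u_3 · u_1 = 0 (should be 0)
  u_3 · u_2 = 0 (should be 0)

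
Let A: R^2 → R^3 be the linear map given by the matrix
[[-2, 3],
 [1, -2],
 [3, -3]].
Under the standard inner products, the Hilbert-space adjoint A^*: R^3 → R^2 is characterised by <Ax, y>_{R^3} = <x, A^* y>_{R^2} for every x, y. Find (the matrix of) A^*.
A^* = A^T =
[[-2, 1, 3],
 [3, -2, -3]]

For real matrices with standard dot products, the defining identity <Ax, y> = <x, A^* y> gives (Ax)^T y = x^T (A^*) y, i.e. x^T A^T y = x^T (A^*) y. Since this holds for all x, y, we must have A^* = A^T. Therefore
A^* =
[[-2, 1, 3],
 [3, -2, -3]].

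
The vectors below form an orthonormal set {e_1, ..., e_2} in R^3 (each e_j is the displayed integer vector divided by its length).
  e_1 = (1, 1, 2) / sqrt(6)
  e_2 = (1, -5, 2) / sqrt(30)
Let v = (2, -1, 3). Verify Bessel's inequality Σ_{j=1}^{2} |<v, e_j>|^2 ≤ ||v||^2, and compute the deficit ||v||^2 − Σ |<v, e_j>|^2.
Σ |<v, e_j>|^2 = 69/5; ||v||^2 = 14; deficit = 1/5

Write each e_j = u_j / sqrt(<u_j, u_j>) where u_j is the displayed integer vector. Then <v, e_j> = <v, u_j> / sqrt(<u_j, u_j>), so |<v, e_j>|^2 = <v, u_j>^2 / <u_j, u_j>.
Coefficients: <v, e_1> = 7/sqrt(6), <v, e_2> = 13/sqrt(30).
Square and sum: Σ |<v, e_j>|^2 = 69/5.
Compute ||v||^2 = v·v = 14.
Deficit = 14 − 69/5 = 1/5 ≥ 0, confirming Bessel's inequality. (The deficit equals ||v − Σ <v,e_j> e_j||^2, the squared distance from v to span{e_j}.)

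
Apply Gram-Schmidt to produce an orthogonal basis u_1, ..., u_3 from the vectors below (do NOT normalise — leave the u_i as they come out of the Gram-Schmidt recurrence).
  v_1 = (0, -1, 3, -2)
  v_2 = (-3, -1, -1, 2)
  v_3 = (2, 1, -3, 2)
Orthogonal basis:
  u_1 = (0, -1, 3, -2)
  u_2 = (-3, -10/7, 2/7, 8/7)
  u_3 = (16/29, -20/29, 4/29, 16/29)

Apply the Gram-Schmidt recurrence
  u_1 = v_1
  u_i = v_i − Σ_{j<i} ((v_i · u_j) / (u_j · u_j)) · u_j.

Step by step this gives:
  u_1 = (0, -1, 3, -2)
  u_2 = (-3, -10/7, 2/7, 8/7)
  u_3 = (16/29, -20/29, 4/29, 16/29)

Orthogonality check:
  u_2 · u_1 = 0 (should be 0)
  u_3 · u_1 = 0 (should be 0)
  u_3 · u_2 = 0 (should be 0)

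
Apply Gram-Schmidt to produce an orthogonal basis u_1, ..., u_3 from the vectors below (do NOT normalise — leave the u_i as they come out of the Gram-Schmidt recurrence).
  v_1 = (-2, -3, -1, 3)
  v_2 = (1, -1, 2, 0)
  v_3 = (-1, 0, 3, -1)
Orthogonal basis:
  u_1 = (-2, -3, -1, 3)
  u_2 = (21/23, -26/23, 45/23, 3/23)
  u_3 = (-286/137, 54/137, 170/137, -80/137)

Apply the Gram-Schmidt recurrence
  u_1 = v_1
  u_i = v_i − Σ_{j<i} ((v_i · u_j) / (u_j · u_j)) · u_j.

Step by step this gives:
  u_1 = (-2, -3, -1, 3)
  u_2 = (21/23, -26/23, 45/23, 3/23)
  u_3 = (-286/137, 54/137, 170/137, -80/137)

Orthogonality check:
  u_2 · u_1 = 0 (should be 0)
  u_3 · u_1 = 0 (should be 0)
  u_3 · u_2 = 0 (should be 0)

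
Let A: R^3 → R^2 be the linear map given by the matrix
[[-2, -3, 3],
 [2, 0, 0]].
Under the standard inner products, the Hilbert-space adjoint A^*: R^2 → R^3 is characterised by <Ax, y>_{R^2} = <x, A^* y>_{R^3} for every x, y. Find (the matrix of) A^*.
A^* = A^T =
[[-2, 2],
 [-3, 0],
 [3, 0]]

For real matrices with standard dot products, the defining identity <Ax, y> = <x, A^* y> gives (Ax)^T y = x^T (A^*) y, i.e. x^T A^T y = x^T (A^*) y. Since this holds for all x, y, we must have A^* = A^T. Therefore
A^* =
[[-2, 2],
 [-3, 0],
 [3, 0]].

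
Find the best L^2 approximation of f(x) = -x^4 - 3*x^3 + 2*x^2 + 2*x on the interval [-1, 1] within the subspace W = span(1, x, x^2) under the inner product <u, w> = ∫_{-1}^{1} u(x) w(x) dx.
g(x) = 8*x^2/7 + x/5 + 3/35

The best approximation g ∈ W is the orthogonal projection of f onto W. Writing g = a_0 + a_1 x + a_2 x^2, the coefficients solve the normal equations G · a = b where
  G_{ij} = <φ_i, φ_j> and b_i = <f, φ_i>, with φ_0 = 1, φ_1 = x, φ_2 = x^2.
G =
  [2, 0, 2/3]
  [0, 2/3, 0]
  [2/3, 0, 2/5],
b = (14/15, 2/15, 18/35).
Solving gives a_0 = 3/35, a_1 = 1/5, a_2 = 8/7, so
  g(x) = 8*x^2/7 + x/5 + 3/35.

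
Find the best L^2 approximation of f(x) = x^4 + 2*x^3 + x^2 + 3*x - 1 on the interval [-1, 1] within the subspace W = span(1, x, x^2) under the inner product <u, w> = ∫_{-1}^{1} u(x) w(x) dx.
g(x) = 13*x^2/7 + 21*x/5 - 38/35

The best approximation g ∈ W is the orthogonal projection of f onto W. Writing g = a_0 + a_1 x + a_2 x^2, the coefficients solve the normal equations G · a = b where
  G_{ij} = <φ_i, φ_j> and b_i = <f, φ_i>, with φ_0 = 1, φ_1 = x, φ_2 = x^2.
G =
  [2, 0, 2/3]
  [0, 2/3, 0]
  [2/3, 0, 2/5],
b = (-14/15, 14/5, 2/105).
Solving gives a_0 = -38/35, a_1 = 21/5, a_2 = 13/7, so
  g(x) = 13*x^2/7 + 21*x/5 - 38/35.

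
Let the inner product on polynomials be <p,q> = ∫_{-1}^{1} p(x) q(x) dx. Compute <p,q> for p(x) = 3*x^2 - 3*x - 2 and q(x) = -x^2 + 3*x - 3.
<p,q> = 2/15

Expand the product: p(x)·q(x) = -3*x^4 + 12*x^3 - 16*x^2 + 3*x + 6.
∫_{-1}^{1} of each monomial x^k gives [2/(k+1) if k even, 0 if k odd]. Integrating term-by-term (or equivalently evaluating the antiderivative F(x) = -3*x^5/5 + 3*x^4 - 16*x^3/3 + 3*x^2/2 + 6*x at the endpoints):
  F(1) − F(−1) = 137/30 − (133/30) = 2/15.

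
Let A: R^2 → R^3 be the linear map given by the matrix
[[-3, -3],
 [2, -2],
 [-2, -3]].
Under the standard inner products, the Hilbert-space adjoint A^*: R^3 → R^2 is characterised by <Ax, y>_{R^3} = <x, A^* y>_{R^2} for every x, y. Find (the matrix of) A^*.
A^* = A^T =
[[-3, 2, -2],
 [-3, -2, -3]]

For real matrices with standard dot products, the defining identity <Ax, y> = <x, A^* y> gives (Ax)^T y = x^T (A^*) y, i.e. x^T A^T y = x^T (A^*) y. Since this holds for all x, y, we must have A^* = A^T. Therefore
A^* =
[[-3, 2, -2],
 [-3, -2, -3]].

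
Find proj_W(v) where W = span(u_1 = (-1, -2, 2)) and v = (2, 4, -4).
proj_W(v) = (2, 4, -4)

Set up U = [u_1 | ... | u_1] ∈ R^(3×1). The projector onto W = col(U) is P = U (U^T U)^(-1) U^T.
Compute U^T U =
  [9],
and U^T v = (-18).
Solve U^T U · c = U^T v for the coefficients: c = (-2). The projection is proj_W(v) = U c.
Check: (v - proj_W(v)) · u_1 = 0  (should be 0).
Result: proj_W(v) = (2, 4, -4).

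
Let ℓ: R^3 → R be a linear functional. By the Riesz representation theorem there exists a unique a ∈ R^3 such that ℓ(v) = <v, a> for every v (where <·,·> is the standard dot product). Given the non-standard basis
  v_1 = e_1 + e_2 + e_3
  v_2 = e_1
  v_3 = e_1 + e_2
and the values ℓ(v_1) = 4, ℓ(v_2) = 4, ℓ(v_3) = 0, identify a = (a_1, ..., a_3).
a = (4, -4, 4)

Write a = (a_1, ..., a_3) in the standard basis. For each basis vector v_i, ℓ(v_i) = <v_i, a> is a linear equation in the a_j's. Collect the n equations into a matrix system V a = ℓ, where row i of V is v_i (expressed in the standard basis). Since V is invertible (lower-triangular with 1s on the diagonal, up to permutation), solve by back-substitution:
  V =
[[1, 1, 1],
 [1, 0, 0],
 [1, 1, 0]]
  V a = (4, 4, 0)
Solving gives a = (4, -4, 4).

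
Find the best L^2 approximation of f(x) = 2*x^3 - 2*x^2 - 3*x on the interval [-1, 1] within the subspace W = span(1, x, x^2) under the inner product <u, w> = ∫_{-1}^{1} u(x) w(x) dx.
g(x) = -2*x^2 - 9*x/5

The best approximation g ∈ W is the orthogonal projection of f onto W. Writing g = a_0 + a_1 x + a_2 x^2, the coefficients solve the normal equations G · a = b where
  G_{ij} = <φ_i, φ_j> and b_i = <f, φ_i>, with φ_0 = 1, φ_1 = x, φ_2 = x^2.
G =
  [2, 0, 2/3]
  [0, 2/3, 0]
  [2/3, 0, 2/5],
b = (-4/3, -6/5, -4/5).
Solving gives a_0 = 0, a_1 = -9/5, a_2 = -2, so
  g(x) = -2*x^2 - 9*x/5.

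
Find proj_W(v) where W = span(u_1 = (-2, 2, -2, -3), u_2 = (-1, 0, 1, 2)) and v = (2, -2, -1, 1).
proj_W(v) = (13/6, -4/3, 1/2, 1/3)

Set up U = [u_1 | ... | u_2] ∈ R^(4×2). The projector onto W = col(U) is P = U (U^T U)^(-1) U^T.
Compute U^T U =
  [21, -6]
  [-6, 6],
and U^T v = (-9, -1).
Solve U^T U · c = U^T v for the coefficients: c = (-2/3, -5/6). The projection is proj_W(v) = U c.
Check: (v - proj_W(v)) · u_1 = 0  (should be 0).
Check: (v - proj_W(v)) · u_2 = 0  (should be 0).
Result: proj_W(v) = (13/6, -4/3, 1/2, 1/3).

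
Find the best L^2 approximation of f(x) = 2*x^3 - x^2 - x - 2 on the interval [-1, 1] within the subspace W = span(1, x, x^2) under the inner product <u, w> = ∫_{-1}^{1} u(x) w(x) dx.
g(x) = -x^2 + x/5 - 2

The best approximation g ∈ W is the orthogonal projection of f onto W. Writing g = a_0 + a_1 x + a_2 x^2, the coefficients solve the normal equations G · a = b where
  G_{ij} = <φ_i, φ_j> and b_i = <f, φ_i>, with φ_0 = 1, φ_1 = x, φ_2 = x^2.
G =
  [2, 0, 2/3]
  [0, 2/3, 0]
  [2/3, 0, 2/5],
b = (-14/3, 2/15, -26/15).
Solving gives a_0 = -2, a_1 = 1/5, a_2 = -1, so
  g(x) = -x^2 + x/5 - 2.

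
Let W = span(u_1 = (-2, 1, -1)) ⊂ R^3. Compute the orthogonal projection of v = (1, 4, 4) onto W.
proj_W(v) = (2/3, -1/3, 1/3)

Set up U = [u_1 | ... | u_1] ∈ R^(3×1). The projector onto W = col(U) is P = U (U^T U)^(-1) U^T.
Compute U^T U =
  [6],
and U^T v = (-2).
Solve U^T U · c = U^T v for the coefficients: c = (-1/3). The projection is proj_W(v) = U c.
Check: (v - proj_W(v)) · u_1 = 0  (should be 0).
Result: proj_W(v) = (2/3, -1/3, 1/3).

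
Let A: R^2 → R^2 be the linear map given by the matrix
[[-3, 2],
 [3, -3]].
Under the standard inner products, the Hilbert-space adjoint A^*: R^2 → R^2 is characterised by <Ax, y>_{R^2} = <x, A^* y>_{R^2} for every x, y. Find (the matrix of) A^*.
A^* = A^T =
[[-3, 3],
 [2, -3]]

For real matrices with standard dot products, the defining identity <Ax, y> = <x, A^* y> gives (Ax)^T y = x^T (A^*) y, i.e. x^T A^T y = x^T (A^*) y. Since this holds for all x, y, we must have A^* = A^T. Therefore
A^* =
[[-3, 3],
 [2, -3]].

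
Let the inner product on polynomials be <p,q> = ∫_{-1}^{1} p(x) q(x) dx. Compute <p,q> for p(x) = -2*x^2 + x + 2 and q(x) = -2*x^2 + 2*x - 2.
<p,q> = -76/15

Expand the product: p(x)·q(x) = 4*x^4 - 6*x^3 + 2*x^2 + 2*x - 4.
∫_{-1}^{1} of each monomial x^k gives [2/(k+1) if k even, 0 if k odd]. Integrating term-by-term (or equivalently evaluating the antiderivative F(x) = 4*x^5/5 - 3*x^4/2 + 2*x^3/3 + x^2 - 4*x at the endpoints):
  F(1) − F(−1) = -91/30 − (61/30) = -76/15.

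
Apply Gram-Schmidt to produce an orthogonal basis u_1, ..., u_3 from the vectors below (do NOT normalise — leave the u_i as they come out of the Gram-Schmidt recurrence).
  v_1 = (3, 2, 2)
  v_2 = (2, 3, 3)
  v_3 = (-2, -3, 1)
Orthogonal basis:
  u_1 = (3, 2, 2)
  u_2 = (-20/17, 15/17, 15/17)
  u_3 = (0, -2, 2)

Apply the Gram-Schmidt recurrence
  u_1 = v_1
  u_i = v_i − Σ_{j<i} ((v_i · u_j) / (u_j · u_j)) · u_j.

Step by step this gives:
  u_1 = (3, 2, 2)
  u_2 = (-20/17, 15/17, 15/17)
  u_3 = (0, -2, 2)

Orthogonality check:
  u_2 · u_1 = 0 (should be 0)
  u_3 · u_1 = 0 (should be 0)
  u_3 · u_2 = 0 (should be 0)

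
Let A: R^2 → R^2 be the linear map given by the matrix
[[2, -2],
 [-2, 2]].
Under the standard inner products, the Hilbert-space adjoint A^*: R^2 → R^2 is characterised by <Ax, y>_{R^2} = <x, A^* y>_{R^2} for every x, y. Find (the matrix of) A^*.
A^* = A^T =
[[2, -2],
 [-2, 2]]

For real matrices with standard dot products, the defining identity <Ax, y> = <x, A^* y> gives (Ax)^T y = x^T (A^*) y, i.e. x^T A^T y = x^T (A^*) y. Since this holds for all x, y, we must have A^* = A^T. Therefore
A^* =
[[2, -2],
 [-2, 2]].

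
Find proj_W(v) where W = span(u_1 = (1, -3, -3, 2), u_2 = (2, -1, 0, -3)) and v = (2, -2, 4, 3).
proj_W(v) = (-109/321, -8/321, -25/107, 251/321)

Set up U = [u_1 | ... | u_2] ∈ R^(4×2). The projector onto W = col(U) is P = U (U^T U)^(-1) U^T.
Compute U^T U =
  [23, -1]
  [-1, 14],
and U^T v = (2, -3).
Solve U^T U · c = U^T v for the coefficients: c = (25/321, -67/321). The projection is proj_W(v) = U c.
Check: (v - proj_W(v)) · u_1 = 0  (should be 0).
Check: (v - proj_W(v)) · u_2 = 0  (should be 0).
Result: proj_W(v) = (-109/321, -8/321, -25/107, 251/321).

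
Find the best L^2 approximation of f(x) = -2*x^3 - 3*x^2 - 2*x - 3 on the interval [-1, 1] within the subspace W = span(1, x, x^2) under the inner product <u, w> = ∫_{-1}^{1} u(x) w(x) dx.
g(x) = -3*x^2 - 16*x/5 - 3

The best approximation g ∈ W is the orthogonal projection of f onto W. Writing g = a_0 + a_1 x + a_2 x^2, the coefficients solve the normal equations G · a = b where
  G_{ij} = <φ_i, φ_j> and b_i = <f, φ_i>, with φ_0 = 1, φ_1 = x, φ_2 = x^2.
G =
  [2, 0, 2/3]
  [0, 2/3, 0]
  [2/3, 0, 2/5],
b = (-8, -32/15, -16/5).
Solving gives a_0 = -3, a_1 = -16/5, a_2 = -3, so
  g(x) = -3*x^2 - 16*x/5 - 3.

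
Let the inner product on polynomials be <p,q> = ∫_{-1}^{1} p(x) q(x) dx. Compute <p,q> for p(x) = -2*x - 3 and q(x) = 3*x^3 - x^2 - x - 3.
<p,q> = 284/15

Expand the product: p(x)·q(x) = -6*x^4 - 7*x^3 + 5*x^2 + 9*x + 9.
∫_{-1}^{1} of each monomial x^k gives [2/(k+1) if k even, 0 if k odd]. Integrating term-by-term (or equivalently evaluating the antiderivative F(x) = -6*x^5/5 - 7*x^4/4 + 5*x^3/3 + 9*x^2/2 + 9*x at the endpoints):
  F(1) − F(−1) = 733/60 − (-403/60) = 284/15.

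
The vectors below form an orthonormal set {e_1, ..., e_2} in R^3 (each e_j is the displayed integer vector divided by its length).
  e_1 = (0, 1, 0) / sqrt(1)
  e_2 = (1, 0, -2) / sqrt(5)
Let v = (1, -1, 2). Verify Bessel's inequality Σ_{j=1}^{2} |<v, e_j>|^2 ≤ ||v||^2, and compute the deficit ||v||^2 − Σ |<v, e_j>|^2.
Σ |<v, e_j>|^2 = 14/5; ||v||^2 = 6; deficit = 16/5

Write each e_j = u_j / sqrt(<u_j, u_j>) where u_j is the displayed integer vector. Then <v, e_j> = <v, u_j> / sqrt(<u_j, u_j>), so |<v, e_j>|^2 = <v, u_j>^2 / <u_j, u_j>.
Coefficients: <v, e_1> = -1/sqrt(1), <v, e_2> = -3/sqrt(5).
Square and sum: Σ |<v, e_j>|^2 = 14/5.
Compute ||v||^2 = v·v = 6.
Deficit = 6 − 14/5 = 16/5 ≥ 0, confirming Bessel's inequality. (The deficit equals ||v − Σ <v,e_j> e_j||^2, the squared distance from v to span{e_j}.)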